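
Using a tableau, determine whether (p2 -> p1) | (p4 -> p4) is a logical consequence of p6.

Initial set: {p6; ~((p2 -> p1) | (p4 -> p4))}.
~((p2 -> p1) | (p4 -> p4)): α-rule — add ~(p2 -> p1), ~(p4 -> p4).
~(p2 -> p1): α-rule — add p2, ~p1.
~(p4 -> p4): α-rule — add p4, ~p4.
× closes — contains both p4 and ~p4.
All 1 branch closes.
Every branch closed, so the premises entail the conclusion.

Yes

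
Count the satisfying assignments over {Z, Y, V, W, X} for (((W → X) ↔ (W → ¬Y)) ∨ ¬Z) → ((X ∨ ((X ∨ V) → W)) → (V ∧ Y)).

13

Initial set: {((((W → X) ↔ (W → ¬Y)) ∨ ¬Z) → ((X ∨ ((X ∨ V) → W)) → (V ∧ Y)))}.
((((W → X) ↔ (W → ¬Y)) ∨ ¬Z) → ((X ∨ ((X ∨ V) → W)) → (V ∧ Y))): β-rule — branch into ¬(((W → X) ↔ (W → ¬Y)) ∨ ¬Z)  //  ((X ∨ ((X ∨ V) → W)) → (V ∧ Y)).
  branch 1 (add ¬(((W → X) ↔ (W → ¬Y)) ∨ ¬Z)):
    ¬(((W → X) ↔ (W → ¬Y)) ∨ ¬Z): α-rule — add ¬((W → X) ↔ (W → ¬Y)), ¬¬Z.
    ¬((W → X) ↔ (W → ¬Y)): β-rule — branch into (W → X), ¬(W → ¬Y)  //  ¬(W → X), (W → ¬Y).
      branch 1.1 (add (W → X), ¬(W → ¬Y)):
        ¬(W → ¬Y): α-rule — add W, ¬¬Y.
        (W → X): β-rule — branch into ¬W  //  X.
          branch 1.1.1 (add ¬W):
            × closes — contains both W and ¬W.
          branch 1.1.2 (add X):
            ○ open, literals {W=true, X=true, Y=true, Z=true}.
      branch 1.2 (add ¬(W → X), (W → ¬Y)):
        ¬(W → X): α-rule — add W, ¬X.
        (W → ¬Y): β-rule — branch into ¬W  //  ¬Y.
          branch 1.2.1 (add ¬W):
            × closes — contains both W and ¬W.
          branch 1.2.2 (add ¬Y):
            ○ open, literals {W=true, X=false, Y=false, Z=true}.
  branch 2 (add ((X ∨ ((X ∨ V) → W)) → (V ∧ Y))):
    ((X ∨ ((X ∨ V) → W)) → (V ∧ Y)): β-rule — branch into ¬(X ∨ ((X ∨ V) → W))  //  (V ∧ Y).
      branch 2.1 (add ¬(X ∨ ((X ∨ V) → W))):
        ¬(X ∨ ((X ∨ V) → W)): α-rule — add ¬X, ¬((X ∨ V) → W).
        ¬((X ∨ V) → W): α-rule — add (X ∨ V), ¬W.
        (X ∨ V): β-rule — branch into X  //  V.
          branch 2.1.1 (add X):
            × closes — contains both X and ¬X.
          branch 2.1.2 (add V):
            ○ open, literals {V=true, W=false, X=false}.
      branch 2.2 (add (V ∧ Y)):
        (V ∧ Y): α-rule — add V, Y.
        ○ open, literals {V=true, Y=true}.
3 branches closed, 4 open.
Each open branch fixes some atoms; the unmentioned ones are free. Counting distinct full assignments: branch {W=true, X=true, Y=true, Z=true} (V) contributes 2 new; branch {W=true, X=false, Y=false, Z=true} (V) contributes 2 new; branch {V=true, W=false, X=false} (Z, Y) contributes 4 new; branch {V=true, Y=true} (Z, W, X) contributes 5 new. Total: 13.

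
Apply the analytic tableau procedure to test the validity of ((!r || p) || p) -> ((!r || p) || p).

Assume the negation and expand:
Initial set: {!(((!r || p) || p) -> ((!r || p) || p))}.
!(((!r || p) || p) -> ((!r || p) || p)): α-rule — add ((!r || p) || p), !((!r || p) || p).
!((!r || p) || p): α-rule — add !(!r || p), !p.
!(!r || p): α-rule — add !!r, !p.
((!r || p) || p): β-rule — branch into (!r || p)  //  p.
  branch 1 (add (!r || p)):
    (!r || p): β-rule — branch into !r  //  p.
      branch 1.1 (add !r):
        × closes — contains both r and !r.
      branch 1.2 (add p):
        × closes — contains both p and !p.
  branch 2 (add p):
    × closes — contains both p and !p.
All 3 branches close.
Every branch closed, so the negation is unsatisfiable and the formula is valid.

Valid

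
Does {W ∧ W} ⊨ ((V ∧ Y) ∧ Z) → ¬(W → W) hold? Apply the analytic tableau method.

Initial set: {(W ∧ W); ¬(((V ∧ Y) ∧ Z) → ¬(W → W))}.
(W ∧ W): α-rule — add W, W.
¬(((V ∧ Y) ∧ Z) → ¬(W → W)): α-rule — add ((V ∧ Y) ∧ Z), ¬¬(W → W).
((V ∧ Y) ∧ Z): α-rule — add (V ∧ Y), Z.
(V ∧ Y): α-rule — add V, Y.
¬¬(W → W): β-rule — branch into ¬W  //  W.
  branch 1 (add ¬W):
    × closes — contains both W and ¬W.
  branch 2 (add W):
    ○ open, literals {V=T, W=T, Y=T, Z=T}.
1 branch closed, 1 open.
An open branch gives a countermodel: V=T, W=T, Y=T, Z=T (unmentioned atoms arbitrary); the premises hold there but the conclusion fails.

No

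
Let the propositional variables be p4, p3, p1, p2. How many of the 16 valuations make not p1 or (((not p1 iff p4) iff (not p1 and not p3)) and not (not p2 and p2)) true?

Initial set: {(not p1 or (((not p1 iff p4) iff (not p1 and not p3)) and not (not p2 and p2)))}.
(not p1 or (((not p1 iff p4) iff (not p1 and not p3)) and not (not p2 and p2))): β-rule — branch into not p1  //  (((not p1 iff p4) iff (not p1 and not p3)) and not (not p2 and p2)).
  branch 1 (add not p1):
    ○ open, literals {p1=F}.
  branch 2 (add (((not p1 iff p4) iff (not p1 and not p3)) and not (not p2 and p2))):
    (((not p1 iff p4) iff (not p1 and not p3)) and not (not p2 and p2)): α-rule — add ((not p1 iff p4) iff (not p1 and not p3)), not (not p2 and p2).
    ((not p1 iff p4) iff (not p1 and not p3)): β-rule — branch into (not p1 iff p4), (not p1 and not p3)  //  not (not p1 iff p4), not (not p1 and not p3).
      branch 2.1 (add (not p1 iff p4), (not p1 and not p3)):
        (not p1 and not p3): α-rule — add not p1, not p3.
        not (not p2 and p2): β-rule — branch into not not p2  //  not p2.
          branch 2.1.1 (add not not p2):
            (not p1 iff p4): β-rule — branch into not p1, p4  //  not not p1, not p4.
              branch 2.1.1.1 (add not p1, p4):
                ○ open, literals {p1=F, p2=T, p3=F, p4=T}.
              branch 2.1.1.2 (add not not p1, not p4):
                × closes — contains both p1 and not p1.
          branch 2.1.2 (add not p2):
            (not p1 iff p4): β-rule — branch into not p1, p4  //  not not p1, not p4.
              branch 2.1.2.1 (add not p1, p4):
                ○ open, literals {p1=F, p2=F, p3=F, p4=T}.
              branch 2.1.2.2 (add not not p1, not p4):
                × closes — contains both p1 and not p1.
      branch 2.2 (add not (not p1 iff p4), not (not p1 and not p3)):
        not (not p2 and p2): β-rule — branch into not not p2  //  not p2.
          branch 2.2.1 (add not not p2):
            not (not p1 iff p4): β-rule — branch into not p1, not p4  //  not not p1, p4.
              branch 2.2.1.1 (add not p1, not p4):
                not (not p1 and not p3): β-rule — branch into not not p1  //  not not p3.
                  branch 2.2.1.1.1 (add not not p1):
                    × closes — contains both p1 and not p1.
                  branch 2.2.1.1.2 (add not not p3):
                    ○ open, literals {p1=F, p2=T, p3=T, p4=F}.
              branch 2.2.1.2 (add not not p1, p4):
                not (not p1 and not p3): β-rule — branch into not not p1  //  not not p3.
                  branch 2.2.1.2.1 (add not not p1):
                    ○ open, literals {p1=T, p2=T, p4=T}.
                  branch 2.2.1.2.2 (add not not p3):
                    ○ open, literals {p1=T, p2=T, p3=T, p4=T}.
          branch 2.2.2 (add not p2):
            not (not p1 iff p4): β-rule — branch into not p1, not p4  //  not not p1, p4.
              branch 2.2.2.1 (add not p1, not p4):
                not (not p1 and not p3): β-rule — branch into not not p1  //  not not p3.
                  branch 2.2.2.1.1 (add not not p1):
                    × closes — contains both p1 and not p1.
                  branch 2.2.2.1.2 (add not not p3):
                    ○ open, literals {p1=F, p2=F, p3=T, p4=F}.
              branch 2.2.2.2 (add not not p1, p4):
                not (not p1 and not p3): β-rule — branch into not not p1  //  not not p3.
                  branch 2.2.2.2.1 (add not not p1):
                    ○ open, literals {p1=T, p2=F, p4=T}.
                  branch 2.2.2.2.2 (add not not p3):
                    ○ open, literals {p1=T, p2=F, p3=T, p4=T}.
4 branches closed, 9 open.
Each open branch fixes some atoms; the unmentioned ones are free. Counting distinct full assignments: branch {p1=F} (p4, p3, p2) contributes 8 new; branch {p1=F, p2=T, p3=F, p4=T} (none free) contributes 0 new; branch {p1=F, p2=F, p3=F, p4=T} (none free) contributes 0 new; branch {p1=F, p2=T, p3=T, p4=F} (none free) contributes 0 new; branch {p1=T, p2=T, p4=T} (p3) contributes 2 new; branch {p1=T, p2=T, p3=T, p4=T} (none free) contributes 0 new; branch {p1=F, p2=F, p3=T, p4=F} (none free) contributes 0 new; branch {p1=T, p2=F, p4=T} (p3) contributes 2 new; branch {p1=T, p2=F, p3=T, p4=T} (none free) contributes 0 new. Total: 12.

12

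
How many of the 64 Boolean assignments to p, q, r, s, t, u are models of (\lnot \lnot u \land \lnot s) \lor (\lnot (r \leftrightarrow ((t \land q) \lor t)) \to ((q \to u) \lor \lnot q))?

56

Initial set: {((\lnot \lnot u \land \lnot s) \lor (\lnot (r \leftrightarrow ((t \land q) \lor t)) \to ((q \to u) \lor \lnot q)))}.
((\lnot \lnot u \land \lnot s) \lor (\lnot (r \leftrightarrow ((t \land q) \lor t)) \to ((q \to u) \lor \lnot q))): β-rule — branch into (\lnot \lnot u \land \lnot s)  //  (\lnot (r \leftrightarrow ((t \land q) \lor t)) \to ((q \to u) \lor \lnot q)).
  branch 1 (add (\lnot \lnot u \land \lnot s)):
    (\lnot \lnot u \land \lnot s): α-rule — add \lnot \lnot u, \lnot s.
    \lnot \lnot u: drop double negation, giving u.
    ○ open, literals {s=false, u=true}.
  branch 2 (add (\lnot (r \leftrightarrow ((t \land q) \lor t)) \to ((q \to u) \lor \lnot q))):
    (\lnot (r \leftrightarrow ((t \land q) \lor t)) \to ((q \to u) \lor \lnot q)): β-rule — branch into \lnot \lnot (r \leftrightarrow ((t \land q) \lor t))  //  ((q \to u) \lor \lnot q).
      branch 2.1 (add \lnot \lnot (r \leftrightarrow ((t \land q) \lor t))):
        \lnot \lnot (r \leftrightarrow ((t \land q) \lor t)): β-rule — branch into r, ((t \land q) \lor t)  //  \lnot r, \lnot ((t \land q) \lor t).
          branch 2.1.1 (add r, ((t \land q) \lor t)):
            ((t \land q) \lor t): β-rule — branch into (t \land q)  //  t.
              branch 2.1.1.1 (add (t \land q)):
                (t \land q): α-rule — add t, q.
                ○ open, literals {q=true, r=true, t=true}.
              branch 2.1.1.2 (add t):
                ○ open, literals {r=true, t=true}.
          branch 2.1.2 (add \lnot r, \lnot ((t \land q) \lor t)):
            \lnot ((t \land q) \lor t): α-rule — add \lnot (t \land q), \lnot t.
            \lnot (t \land q): β-rule — branch into \lnot t  //  \lnot q.
              branch 2.1.2.1 (add \lnot t):
                ○ open, literals {r=false, t=false}.
              branch 2.1.2.2 (add \lnot q):
                ○ open, literals {q=false, r=false, t=false}.
      branch 2.2 (add ((q \to u) \lor \lnot q)):
        ((q \to u) \lor \lnot q): β-rule — branch into (q \to u)  //  \lnot q.
          branch 2.2.1 (add (q \to u)):
            (q \to u): β-rule — branch into \lnot q  //  u.
              branch 2.2.1.1 (add \lnot q):
                ○ open, literals {q=false}.
              branch 2.2.1.2 (add u):
                ○ open, literals {u=true}.
          branch 2.2.2 (add \lnot q):
            ○ open, literals {q=false}.
0 branches closed, 8 open.
Each open branch fixes some atoms; the unmentioned ones are free. Counting distinct full assignments: branch {s=false, u=true} (p, q, r, t) contributes 16 new; branch {q=true, r=true, t=true} (p, s, u) contributes 6 new; branch {r=true, t=true} (p, q, s, u) contributes 6 new; branch {r=false, t=false} (p, q, s, u) contributes 12 new; branch {q=false, r=false, t=false} (p, s, u) contributes 0 new; branch {q=false} (p, r, s, t, u) contributes 12 new; branch {u=true} (p, q, r, s, t) contributes 4 new; branch {q=false} (p, r, s, t, u) contributes 0 new. Total: 56.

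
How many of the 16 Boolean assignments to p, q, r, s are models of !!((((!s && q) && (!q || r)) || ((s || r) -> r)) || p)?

Initial set: {T !!((((!s && q) && (!q || r)) || ((s || r) -> r)) || p)}.
T !!((((!s && q) && (!q || r)) || ((s || r) -> r)) || p): drop double negation, giving T ((((!s && q) && (!q || r)) || ((s || r) -> r)) || p).
T ((((!s && q) && (!q || r)) || ((s || r) -> r)) || p): β-rule — branch into T (((!s && q) && (!q || r)) || ((s || r) -> r))  //  T p.
  branch 1 (add T (((!s && q) && (!q || r)) || ((s || r) -> r))):
    T (((!s && q) && (!q || r)) || ((s || r) -> r)): β-rule — branch into T ((!s && q) && (!q || r))  //  T ((s || r) -> r).
      branch 1.1 (add T ((!s && q) && (!q || r))):
        T ((!s && q) && (!q || r)): α-rule — add T (!s && q), T (!q || r).
        T (!s && q): α-rule — add T !s, T q.
        T (!q || r): β-rule — branch into T !q  //  T r.
          branch 1.1.1 (add T !q):
            × closes — contains both q and !q.
          branch 1.1.2 (add T r):
            ○ open, literals {q=T, r=T, s=F}.
      branch 1.2 (add T ((s || r) -> r)):
        T ((s || r) -> r): β-rule — branch into F (s || r)  //  T r.
          branch 1.2.1 (add F (s || r)):
            F (s || r): α-rule — add F s, F r.
            ○ open, literals {r=F, s=F}.
          branch 1.2.2 (add T r):
            ○ open, literals {r=T}.
  branch 2 (add T p):
    ○ open, literals {p=T}.
1 branch closed, 4 open.
Each open branch fixes some atoms; the unmentioned ones are free. Counting distinct full assignments: branch {q=T, r=T, s=F} (p) contributes 2 new; branch {r=F, s=F} (p, q) contributes 4 new; branch {r=T} (p, q, s) contributes 6 new; branch {p=T} (q, r, s) contributes 2 new. Total: 14.

14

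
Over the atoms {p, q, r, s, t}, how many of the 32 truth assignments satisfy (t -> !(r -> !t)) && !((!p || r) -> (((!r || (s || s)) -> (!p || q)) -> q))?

Initial set: {((t -> !(r -> !t)) && !((!p || r) -> (((!r || (s || s)) -> (!p || q)) -> q)))}.
((t -> !(r -> !t)) && !((!p || r) -> (((!r || (s || s)) -> (!p || q)) -> q))): α-rule — add (t -> !(r -> !t)), !((!p || r) -> (((!r || (s || s)) -> (!p || q)) -> q)).
!((!p || r) -> (((!r || (s || s)) -> (!p || q)) -> q)): α-rule — add (!p || r), !(((!r || (s || s)) -> (!p || q)) -> q).
!(((!r || (s || s)) -> (!p || q)) -> q): α-rule — add ((!r || (s || s)) -> (!p || q)), !q.
(t -> !(r -> !t)): β-rule — branch into !t  //  !(r -> !t).
  branch 1 (add !t):
    (!p || r): β-rule — branch into !p  //  r.
      branch 1.1 (add !p):
        ((!r || (s || s)) -> (!p || q)): β-rule — branch into !(!r || (s || s))  //  (!p || q).
          branch 1.1.1 (add !(!r || (s || s))):
            !(!r || (s || s)): α-rule — add !!r, !(s || s).
            !(s || s): α-rule — add !s, !s.
            ○ open, literals {p=F, q=F, r=T, s=F, t=F}.
          branch 1.1.2 (add (!p || q)):
            (!p || q): β-rule — branch into !p  //  q.
              branch 1.1.2.1 (add !p):
                ○ open, literals {p=F, q=F, t=F}.
              branch 1.1.2.2 (add q):
                × closes — contains both q and !q.
      branch 1.2 (add r):
        ((!r || (s || s)) -> (!p || q)): β-rule — branch into !(!r || (s || s))  //  (!p || q).
          branch 1.2.1 (add !(!r || (s || s))):
            !(!r || (s || s)): α-rule — add !!r, !(s || s).
            !(s || s): α-rule — add !s, !s.
            ○ open, literals {q=F, r=T, s=F, t=F}.
          branch 1.2.2 (add (!p || q)):
            (!p || q): β-rule — branch into !p  //  q.
              branch 1.2.2.1 (add !p):
                ○ open, literals {p=F, q=F, r=T, t=F}.
              branch 1.2.2.2 (add q):
                × closes — contains both q and !q.
  branch 2 (add !(r -> !t)):
    !(r -> !t): α-rule — add r, !!t.
    (!p || r): β-rule — branch into !p  //  r.
      branch 2.1 (add !p):
        ((!r || (s || s)) -> (!p || q)): β-rule — branch into !(!r || (s || s))  //  (!p || q).
          branch 2.1.1 (add !(!r || (s || s))):
            !(!r || (s || s)): α-rule — add !!r, !(s || s).
            !(s || s): α-rule — add !s, !s.
            ○ open, literals {p=F, q=F, r=T, s=F, t=T}.
          branch 2.1.2 (add (!p || q)):
            (!p || q): β-rule — branch into !p  //  q.
              branch 2.1.2.1 (add !p):
                ○ open, literals {p=F, q=F, r=T, t=T}.
              branch 2.1.2.2 (add q):
                × closes — contains both q and !q.
      branch 2.2 (add r):
        ((!r || (s || s)) -> (!p || q)): β-rule — branch into !(!r || (s || s))  //  (!p || q).
          branch 2.2.1 (add !(!r || (s || s))):
            !(!r || (s || s)): α-rule — add !!r, !(s || s).
            !(s || s): α-rule — add !s, !s.
            ○ open, literals {q=F, r=T, s=F, t=T}.
          branch 2.2.2 (add (!p || q)):
            (!p || q): β-rule — branch into !p  //  q.
              branch 2.2.2.1 (add !p):
                ○ open, literals {p=F, q=F, r=T, t=T}.
              branch 2.2.2.2 (add q):
                × closes — contains both q and !q.
4 branches closed, 8 open.
Each open branch fixes some atoms; the unmentioned ones are free. Counting distinct full assignments: branch {p=F, q=F, r=T, s=F, t=F} (none free) contributes 1 new; branch {p=F, q=F, t=F} (r, s) contributes 3 new; branch {q=F, r=T, s=F, t=F} (p) contributes 1 new; branch {p=F, q=F, r=T, t=F} (s) contributes 0 new; branch {p=F, q=F, r=T, s=F, t=T} (none free) contributes 1 new; branch {p=F, q=F, r=T, t=T} (s) contributes 1 new; branch {q=F, r=T, s=F, t=T} (p) contributes 1 new; branch {p=F, q=F, r=T, t=T} (s) contributes 0 new. Total: 8.

8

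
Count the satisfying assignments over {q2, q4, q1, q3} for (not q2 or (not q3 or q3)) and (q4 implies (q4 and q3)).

Initial set: {((not q2 or (not q3 or q3)) and (q4 implies (q4 and q3)))}.
((not q2 or (not q3 or q3)) and (q4 implies (q4 and q3))): α-rule — add (not q2 or (not q3 or q3)), (q4 implies (q4 and q3)).
(not q2 or (not q3 or q3)): β-rule — branch into not q2  //  (not q3 or q3).
  branch 1 (add not q2):
    (q4 implies (q4 and q3)): β-rule — branch into not q4  //  (q4 and q3).
      branch 1.1 (add not q4):
        ○ open, literals {q2=F, q4=F}.
      branch 1.2 (add (q4 and q3)):
        (q4 and q3): α-rule — add q4, q3.
        ○ open, literals {q2=F, q3=T, q4=T}.
  branch 2 (add (not q3 or q3)):
    (q4 implies (q4 and q3)): β-rule — branch into not q4  //  (q4 and q3).
      branch 2.1 (add not q4):
        (not q3 or q3): β-rule — branch into not q3  //  q3.
          branch 2.1.1 (add not q3):
            ○ open, literals {q3=F, q4=F}.
          branch 2.1.2 (add q3):
            ○ open, literals {q3=T, q4=F}.
      branch 2.2 (add (q4 and q3)):
        (q4 and q3): α-rule — add q4, q3.
        (not q3 or q3): β-rule — branch into not q3  //  q3.
          branch 2.2.1 (add not q3):
            × closes — contains both q3 and not q3.
          branch 2.2.2 (add q3):
            ○ open, literals {q3=T, q4=T}.
1 branch closed, 5 open.
Each open branch fixes some atoms; the unmentioned ones are free. Counting distinct full assignments: branch {q2=F, q4=F} (q1, q3) contributes 4 new; branch {q2=F, q3=T, q4=T} (q1) contributes 2 new; branch {q3=F, q4=F} (q2, q1) contributes 2 new; branch {q3=T, q4=F} (q2, q1) contributes 2 new; branch {q3=T, q4=T} (q2, q1) contributes 2 new. Total: 12.

12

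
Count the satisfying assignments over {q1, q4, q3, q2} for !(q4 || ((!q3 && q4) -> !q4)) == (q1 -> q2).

4

Initial set: {(!(q4 || ((!q3 && q4) -> !q4)) == (q1 -> q2))}.
(!(q4 || ((!q3 && q4) -> !q4)) == (q1 -> q2)): β-rule — branch into !(q4 || ((!q3 && q4) -> !q4)), (q1 -> q2)  //  !!(q4 || ((!q3 && q4) -> !q4)), !(q1 -> q2).
  branch 1 (add !(q4 || ((!q3 && q4) -> !q4)), (q1 -> q2)):
    !(q4 || ((!q3 && q4) -> !q4)): α-rule — add !q4, !((!q3 && q4) -> !q4).
    !((!q3 && q4) -> !q4): α-rule — add (!q3 && q4), !!q4.
    × closes — contains both q4 and !q4.
  branch 2 (add !!(q4 || ((!q3 && q4) -> !q4)), !(q1 -> q2)):
    !(q1 -> q2): α-rule — add q1, !q2.
    !!(q4 || ((!q3 && q4) -> !q4)): β-rule — branch into q4  //  ((!q3 && q4) -> !q4).
      branch 2.1 (add q4):
        ○ open, literals {q1=true, q2=false, q4=true}.
      branch 2.2 (add ((!q3 && q4) -> !q4)):
        ((!q3 && q4) -> !q4): β-rule — branch into !(!q3 && q4)  //  !q4.
          branch 2.2.1 (add !(!q3 && q4)):
            !(!q3 && q4): β-rule — branch into !!q3  //  !q4.
              branch 2.2.1.1 (add !!q3):
                ○ open, literals {q1=true, q2=false, q3=true}.
              branch 2.2.1.2 (add !q4):
                ○ open, literals {q1=true, q2=false, q4=false}.
          branch 2.2.2 (add !q4):
            ○ open, literals {q1=true, q2=false, q4=false}.
1 branch closed, 4 open.
Each open branch fixes some atoms; the unmentioned ones are free. Counting distinct full assignments: branch {q1=true, q2=false, q4=true} (q3) contributes 2 new; branch {q1=true, q2=false, q3=true} (q4) contributes 1 new; branch {q1=true, q2=false, q4=false} (q3) contributes 1 new; branch {q1=true, q2=false, q4=false} (q3) contributes 0 new. Total: 4.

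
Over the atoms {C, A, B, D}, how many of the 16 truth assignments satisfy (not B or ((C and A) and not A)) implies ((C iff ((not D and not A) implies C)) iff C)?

15

Initial set: {((not B or ((C and A) and not A)) implies ((C iff ((not D and not A) implies C)) iff C))}.
((not B or ((C and A) and not A)) implies ((C iff ((not D and not A) implies C)) iff C)): β-rule — branch into not (not B or ((C and A) and not A))  //  ((C iff ((not D and not A) implies C)) iff C).
  branch 1 (add not (not B or ((C and A) and not A))):
    not (not B or ((C and A) and not A)): α-rule — add not not B, not ((C and A) and not A).
    not ((C and A) and not A): β-rule — branch into not (C and A)  //  not not A.
      branch 1.1 (add not (C and A)):
        not (C and A): β-rule — branch into not C  //  not A.
          branch 1.1.1 (add not C):
            ○ open, literals {B=1, C=0}.
          branch 1.1.2 (add not A):
            ○ open, literals {A=0, B=1}.
      branch 1.2 (add not not A):
        ○ open, literals {A=1, B=1}.
  branch 2 (add ((C iff ((not D and not A) implies C)) iff C)):
    ((C iff ((not D and not A) implies C)) iff C): β-rule — branch into (C iff ((not D and not A) implies C)), C  //  not (C iff ((not D and not A) implies C)), not C.
      branch 2.1 (add (C iff ((not D and not A) implies C)), C):
        (C iff ((not D and not A) implies C)): β-rule — branch into C, ((not D and not A) implies C)  //  not C, not ((not D and not A) implies C).
          branch 2.1.1 (add C, ((not D and not A) implies C)):
            ((not D and not A) implies C): β-rule — branch into not (not D and not A)  //  C.
              branch 2.1.1.1 (add not (not D and not A)):
                not (not D and not A): β-rule — branch into not not D  //  not not A.
                  branch 2.1.1.1.1 (add not not D):
                    ○ open, literals {C=1, D=1}.
                  branch 2.1.1.1.2 (add not not A):
                    ○ open, literals {A=1, C=1}.
              branch 2.1.1.2 (add C):
                ○ open, literals {C=1}.
          branch 2.1.2 (add not C, not ((not D and not A) implies C)):
            × closes — contains both C and not C.
      branch 2.2 (add not (C iff ((not D and not A) implies C)), not C):
        not (C iff ((not D and not A) implies C)): β-rule — branch into C, not ((not D and not A) implies C)  //  not C, ((not D and not A) implies C).
          branch 2.2.1 (add C, not ((not D and not A) implies C)):
            × closes — contains both C and not C.
          branch 2.2.2 (add not C, ((not D and not A) implies C)):
            ((not D and not A) implies C): β-rule — branch into not (not D and not A)  //  C.
              branch 2.2.2.1 (add not (not D and not A)):
                not (not D and not A): β-rule — branch into not not D  //  not not A.
                  branch 2.2.2.1.1 (add not not D):
                    ○ open, literals {C=0, D=1}.
                  branch 2.2.2.1.2 (add not not A):
                    ○ open, literals {A=1, C=0}.
              branch 2.2.2.2 (add C):
                × closes — contains both C and not C.
3 branches closed, 8 open.
Each open branch fixes some atoms; the unmentioned ones are free. Counting distinct full assignments: branch {B=1, C=0} (A, D) contributes 4 new; branch {A=0, B=1} (C, D) contributes 2 new; branch {A=1, B=1} (C, D) contributes 2 new; branch {C=1, D=1} (A, B) contributes 2 new; branch {A=1, C=1} (B, D) contributes 1 new; branch {C=1} (A, B, D) contributes 1 new; branch {C=0, D=1} (A, B) contributes 2 new; branch {A=1, C=0} (B, D) contributes 1 new. Total: 15.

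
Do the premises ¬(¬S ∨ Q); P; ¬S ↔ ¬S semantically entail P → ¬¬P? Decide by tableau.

Yes

Initial set: {¬(¬S ∨ Q); P; (¬S ↔ ¬S); ¬(P → ¬¬P)}.
¬(¬S ∨ Q): α-rule — add ¬¬S, ¬Q.
¬(P → ¬¬P): α-rule — add P, ¬¬¬P.
¬¬¬P: drop double negation, giving ¬P.
× closes — contains both P and ¬P.
All 1 branch closes.
Every branch closed, so the premises entail the conclusion.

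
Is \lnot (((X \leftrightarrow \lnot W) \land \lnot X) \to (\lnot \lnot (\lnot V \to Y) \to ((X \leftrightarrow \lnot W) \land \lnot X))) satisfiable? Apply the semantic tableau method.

Initial set: {T \lnot (((X \leftrightarrow \lnot W) \land \lnot X) \to (\lnot \lnot (\lnot V \to Y) \to ((X \leftrightarrow \lnot W) \land \lnot X)))}.
T \lnot (((X \leftrightarrow \lnot W) \land \lnot X) \to (\lnot \lnot (\lnot V \to Y) \to ((X \leftrightarrow \lnot W) \land \lnot X))): α-rule — add T ((X \leftrightarrow \lnot W) \land \lnot X), F (\lnot \lnot (\lnot V \to Y) \to ((X \leftrightarrow \lnot W) \land \lnot X)).
T ((X \leftrightarrow \lnot W) \land \lnot X): α-rule — add T (X \leftrightarrow \lnot W), T \lnot X.
F (\lnot \lnot (\lnot V \to Y) \to ((X \leftrightarrow \lnot W) \land \lnot X)): α-rule — add T \lnot \lnot (\lnot V \to Y), F ((X \leftrightarrow \lnot W) \land \lnot X).
T \lnot \lnot (\lnot V \to Y): drop double negation, giving T (\lnot V \to Y).
T (X \leftrightarrow \lnot W): β-rule — branch into T X, T \lnot W  //  F X, F \lnot W.
  branch 1 (add T X, T \lnot W):
    × closes — contains both X and \lnot X.
  branch 2 (add F X, F \lnot W):
    F ((X \leftrightarrow \lnot W) \land \lnot X): β-rule — branch into F (X \leftrightarrow \lnot W)  //  F \lnot X.
      branch 2.1 (add F (X \leftrightarrow \lnot W)):
        T (\lnot V \to Y): β-rule — branch into F \lnot V  //  T Y.
          branch 2.1.1 (add F \lnot V):
            F (X \leftrightarrow \lnot W): β-rule — branch into T X, F \lnot W  //  F X, T \lnot W.
              branch 2.1.1.1 (add T X, F \lnot W):
                × closes — contains both X and \lnot X.
              branch 2.1.1.2 (add F X, T \lnot W):
                × closes — contains both W and \lnot W.
          branch 2.1.2 (add T Y):
            F (X \leftrightarrow \lnot W): β-rule — branch into T X, F \lnot W  //  F X, T \lnot W.
              branch 2.1.2.1 (add T X, F \lnot W):
                × closes — contains both X and \lnot X.
              branch 2.1.2.2 (add F X, T \lnot W):
                × closes — contains both W and \lnot W.
      branch 2.2 (add F \lnot X):
        × closes — contains both X and \lnot X.
All 6 branches close.
Every branch closed; the formula is unsatisfiable.

Unsatisfiable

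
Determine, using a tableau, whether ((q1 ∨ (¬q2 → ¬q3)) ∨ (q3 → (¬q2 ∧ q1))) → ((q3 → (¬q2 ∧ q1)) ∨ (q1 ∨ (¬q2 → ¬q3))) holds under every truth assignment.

Valid

Assume the negation and expand:
Initial set: {F (((q1 ∨ (¬q2 → ¬q3)) ∨ (q3 → (¬q2 ∧ q1))) → ((q3 → (¬q2 ∧ q1)) ∨ (q1 ∨ (¬q2 → ¬q3))))}.
F (((q1 ∨ (¬q2 → ¬q3)) ∨ (q3 → (¬q2 ∧ q1))) → ((q3 → (¬q2 ∧ q1)) ∨ (q1 ∨ (¬q2 → ¬q3)))): α-rule — add T ((q1 ∨ (¬q2 → ¬q3)) ∨ (q3 → (¬q2 ∧ q1))), F ((q3 → (¬q2 ∧ q1)) ∨ (q1 ∨ (¬q2 → ¬q3))).
F ((q3 → (¬q2 ∧ q1)) ∨ (q1 ∨ (¬q2 → ¬q3))): α-rule — add F (q3 → (¬q2 ∧ q1)), F (q1 ∨ (¬q2 → ¬q3)).
F (q3 → (¬q2 ∧ q1)): α-rule — add T q3, F (¬q2 ∧ q1).
F (q1 ∨ (¬q2 → ¬q3)): α-rule — add F q1, F (¬q2 → ¬q3).
F (¬q2 → ¬q3): α-rule — add T ¬q2, F ¬q3.
T ((q1 ∨ (¬q2 → ¬q3)) ∨ (q3 → (¬q2 ∧ q1))): β-rule — branch into T (q1 ∨ (¬q2 → ¬q3))  //  T (q3 → (¬q2 ∧ q1)).
  branch 1 (add T (q1 ∨ (¬q2 → ¬q3))):
    F (¬q2 ∧ q1): β-rule — branch into F ¬q2  //  F q1.
      branch 1.1 (add F ¬q2):
        × closes — contains both q2 and ¬q2.
      branch 1.2 (add F q1):
        T (q1 ∨ (¬q2 → ¬q3)): β-rule — branch into T q1  //  T (¬q2 → ¬q3).
          branch 1.2.1 (add T q1):
            × closes — contains both q1 and ¬q1.
          branch 1.2.2 (add T (¬q2 → ¬q3)):
            T (¬q2 → ¬q3): β-rule — branch into F ¬q2  //  T ¬q3.
              branch 1.2.2.1 (add F ¬q2):
                × closes — contains both q2 and ¬q2.
              branch 1.2.2.2 (add T ¬q3):
                × closes — contains both q3 and ¬q3.
  branch 2 (add T (q3 → (¬q2 ∧ q1))):
    F (¬q2 ∧ q1): β-rule — branch into F ¬q2  //  F q1.
      branch 2.1 (add F ¬q2):
        × closes — contains both q2 and ¬q2.
      branch 2.2 (add F q1):
        T (q3 → (¬q2 ∧ q1)): β-rule — branch into F q3  //  T (¬q2 ∧ q1).
          branch 2.2.1 (add F q3):
            × closes — contains both q3 and ¬q3.
          branch 2.2.2 (add T (¬q2 ∧ q1)):
            T (¬q2 ∧ q1): α-rule — add T ¬q2, T q1.
            × closes — contains both q1 and ¬q1.
All 7 branches close.
Every branch closed, so the negation is unsatisfiable and the formula is valid.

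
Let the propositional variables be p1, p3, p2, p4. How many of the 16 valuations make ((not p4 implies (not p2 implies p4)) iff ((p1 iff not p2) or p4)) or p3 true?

14

Initial set: {(((not p4 implies (not p2 implies p4)) iff ((p1 iff not p2) or p4)) or p3)}.
(((not p4 implies (not p2 implies p4)) iff ((p1 iff not p2) or p4)) or p3): β-rule — branch into ((not p4 implies (not p2 implies p4)) iff ((p1 iff not p2) or p4))  //  p3.
  branch 1 (add ((not p4 implies (not p2 implies p4)) iff ((p1 iff not p2) or p4))):
    ((not p4 implies (not p2 implies p4)) iff ((p1 iff not p2) or p4)): β-rule — branch into (not p4 implies (not p2 implies p4)), ((p1 iff not p2) or p4)  //  not (not p4 implies (not p2 implies p4)), not ((p1 iff not p2) or p4).
      branch 1.1 (add (not p4 implies (not p2 implies p4)), ((p1 iff not p2) or p4)):
        (not p4 implies (not p2 implies p4)): β-rule — branch into not not p4  //  (not p2 implies p4).
          branch 1.1.1 (add not not p4):
            ((p1 iff not p2) or p4): β-rule — branch into (p1 iff not p2)  //  p4.
              branch 1.1.1.1 (add (p1 iff not p2)):
                (p1 iff not p2): β-rule — branch into p1, not p2  //  not p1, not not p2.
                  branch 1.1.1.1.1 (add p1, not p2):
                    ○ open, literals {p1=1, p2=0, p4=1}.
                  branch 1.1.1.1.2 (add not p1, not not p2):
                    ○ open, literals {p1=0, p2=1, p4=1}.
              branch 1.1.1.2 (add p4):
                ○ open, literals {p4=1}.
          branch 1.1.2 (add (not p2 implies p4)):
            ((p1 iff not p2) or p4): β-rule — branch into (p1 iff not p2)  //  p4.
              branch 1.1.2.1 (add (p1 iff not p2)):
                (not p2 implies p4): β-rule — branch into not not p2  //  p4.
                  branch 1.1.2.1.1 (add not not p2):
                    (p1 iff not p2): β-rule — branch into p1, not p2  //  not p1, not not p2.
                      branch 1.1.2.1.1.1 (add p1, not p2):
                        × closes — contains both p2 and not p2.
                      branch 1.1.2.1.1.2 (add not p1, not not p2):
                        ○ open, literals {p1=0, p2=1}.
                  branch 1.1.2.1.2 (add p4):
                    (p1 iff not p2): β-rule — branch into p1, not p2  //  not p1, not not p2.
                      branch 1.1.2.1.2.1 (add p1, not p2):
                        ○ open, literals {p1=1, p2=0, p4=1}.
                      branch 1.1.2.1.2.2 (add not p1, not not p2):
                        ○ open, literals {p1=0, p2=1, p4=1}.
              branch 1.1.2.2 (add p4):
                (not p2 implies p4): β-rule — branch into not not p2  //  p4.
                  branch 1.1.2.2.1 (add not not p2):
                    ○ open, literals {p2=1, p4=1}.
                  branch 1.1.2.2.2 (add p4):
                    ○ open, literals {p4=1}.
      branch 1.2 (add not (not p4 implies (not p2 implies p4)), not ((p1 iff not p2) or p4)):
        not (not p4 implies (not p2 implies p4)): α-rule — add not p4, not (not p2 implies p4).
        not ((p1 iff not p2) or p4): α-rule — add not (p1 iff not p2), not p4.
        not (not p2 implies p4): α-rule — add not p2, not p4.
        not (p1 iff not p2): β-rule — branch into p1, not not p2  //  not p1, not p2.
          branch 1.2.1 (add p1, not not p2):
            × closes — contains both p2 and not p2.
          branch 1.2.2 (add not p1, not p2):
            ○ open, literals {p1=0, p2=0, p4=0}.
  branch 2 (add p3):
    ○ open, literals {p3=1}.
2 branches closed, 10 open.
Each open branch fixes some atoms; the unmentioned ones are free. Counting distinct full assignments: branch {p1=1, p2=0, p4=1} (p3) contributes 2 new; branch {p1=0, p2=1, p4=1} (p3) contributes 2 new; branch {p4=1} (p1, p3, p2) contributes 4 new; branch {p1=0, p2=1} (p3, p4) contributes 2 new; branch {p1=1, p2=0, p4=1} (p3) contributes 0 new; branch {p1=0, p2=1, p4=1} (p3) contributes 0 new; branch {p2=1, p4=1} (p1, p3) contributes 0 new; branch {p4=1} (p1, p3, p2) contributes 0 new; branch {p1=0, p2=0, p4=0} (p3) contributes 2 new; branch {p3=1} (p1, p2, p4) contributes 2 new. Total: 14.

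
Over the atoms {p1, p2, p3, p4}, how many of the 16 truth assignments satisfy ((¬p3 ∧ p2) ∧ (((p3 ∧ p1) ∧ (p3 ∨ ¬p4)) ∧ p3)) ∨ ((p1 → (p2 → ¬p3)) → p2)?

Initial set: {(((¬p3 ∧ p2) ∧ (((p3 ∧ p1) ∧ (p3 ∨ ¬p4)) ∧ p3)) ∨ ((p1 → (p2 → ¬p3)) → p2))}.
(((¬p3 ∧ p2) ∧ (((p3 ∧ p1) ∧ (p3 ∨ ¬p4)) ∧ p3)) ∨ ((p1 → (p2 → ¬p3)) → p2)): β-rule — branch into ((¬p3 ∧ p2) ∧ (((p3 ∧ p1) ∧ (p3 ∨ ¬p4)) ∧ p3))  //  ((p1 → (p2 → ¬p3)) → p2).
  branch 1 (add ((¬p3 ∧ p2) ∧ (((p3 ∧ p1) ∧ (p3 ∨ ¬p4)) ∧ p3))):
    ((¬p3 ∧ p2) ∧ (((p3 ∧ p1) ∧ (p3 ∨ ¬p4)) ∧ p3)): α-rule — add (¬p3 ∧ p2), (((p3 ∧ p1) ∧ (p3 ∨ ¬p4)) ∧ p3).
    (¬p3 ∧ p2): α-rule — add ¬p3, p2.
    (((p3 ∧ p1) ∧ (p3 ∨ ¬p4)) ∧ p3): α-rule — add ((p3 ∧ p1) ∧ (p3 ∨ ¬p4)), p3.
    × closes — contains both p3 and ¬p3.
  branch 2 (add ((p1 → (p2 → ¬p3)) → p2)):
    ((p1 → (p2 → ¬p3)) → p2): β-rule — branch into ¬(p1 → (p2 → ¬p3))  //  p2.
      branch 2.1 (add ¬(p1 → (p2 → ¬p3))):
        ¬(p1 → (p2 → ¬p3)): α-rule — add p1, ¬(p2 → ¬p3).
        ¬(p2 → ¬p3): α-rule — add p2, ¬¬p3.
        ○ open, literals {p1=T, p2=T, p3=T}.
      branch 2.2 (add p2):
        ○ open, literals {p2=T}.
1 branch closed, 2 open.
Each open branch fixes some atoms; the unmentioned ones are free. Counting distinct full assignments: branch {p1=T, p2=T, p3=T} (p4) contributes 2 new; branch {p2=T} (p1, p3, p4) contributes 6 new. Total: 8.

8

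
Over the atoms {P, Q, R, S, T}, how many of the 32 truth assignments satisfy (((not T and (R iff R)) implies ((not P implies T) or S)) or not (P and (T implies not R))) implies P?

Initial set: {((((not T and (R iff R)) implies ((not P implies T) or S)) or not (P and (T implies not R))) implies P)}.
((((not T and (R iff R)) implies ((not P implies T) or S)) or not (P and (T implies not R))) implies P): β-rule — branch into not (((not T and (R iff R)) implies ((not P implies T) or S)) or not (P and (T implies not R)))  //  P.
  branch 1 (add not (((not T and (R iff R)) implies ((not P implies T) or S)) or not (P and (T implies not R)))):
    not (((not T and (R iff R)) implies ((not P implies T) or S)) or not (P and (T implies not R))): α-rule — add not ((not T and (R iff R)) implies ((not P implies T) or S)), not not (P and (T implies not R)).
    not ((not T and (R iff R)) implies ((not P implies T) or S)): α-rule — add (not T and (R iff R)), not ((not P implies T) or S).
    not not (P and (T implies not R)): α-rule — add P, (T implies not R).
    (not T and (R iff R)): α-rule — add not T, (R iff R).
    not ((not P implies T) or S): α-rule — add not (not P implies T), not S.
    not (not P implies T): α-rule — add not P, not T.
    × closes — contains both P and not P.
  branch 2 (add P):
    ○ open, literals {P=T}.
1 branch closed, 1 open.
Each open branch fixes some atoms; the unmentioned ones are free. Counting distinct full assignments: branch {P=T} (Q, R, S, T) contributes 16 new. Total: 16.

16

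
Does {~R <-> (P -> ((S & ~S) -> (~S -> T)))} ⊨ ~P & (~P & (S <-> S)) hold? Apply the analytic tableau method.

No

Initial set: {T (~R <-> (P -> ((S & ~S) -> (~S -> T)))); F (~P & (~P & (S <-> S)))}.
T (~R <-> (P -> ((S & ~S) -> (~S -> T)))): β-rule — branch into T ~R, T (P -> ((S & ~S) -> (~S -> T)))  //  F ~R, F (P -> ((S & ~S) -> (~S -> T))).
  branch 1 (add T ~R, T (P -> ((S & ~S) -> (~S -> T)))):
    F (~P & (~P & (S <-> S))): β-rule — branch into F ~P  //  F (~P & (S <-> S)).
      branch 1.1 (add F ~P):
        T (P -> ((S & ~S) -> (~S -> T))): β-rule — branch into F P  //  T ((S & ~S) -> (~S -> T)).
          branch 1.1.1 (add F P):
            × closes — contains both P and ~P.
          branch 1.1.2 (add T ((S & ~S) -> (~S -> T))):
            T ((S & ~S) -> (~S -> T)): β-rule — branch into F (S & ~S)  //  T (~S -> T).
              branch 1.1.2.1 (add F (S & ~S)):
                F (S & ~S): β-rule — branch into F S  //  F ~S.
                  branch 1.1.2.1.1 (add F S):
                    ○ open, literals {P=true, R=false, S=false}.
                  branch 1.1.2.1.2 (add F ~S):
                    ○ open, literals {P=true, R=false, S=true}.
              branch 1.1.2.2 (add T (~S -> T)):
                T (~S -> T): β-rule — branch into F ~S  //  T T.
                  branch 1.1.2.2.1 (add F ~S):
                    ○ open, literals {P=true, R=false, S=true}.
                  branch 1.1.2.2.2 (add T T):
                    ○ open, literals {P=true, R=false, T=true}.
      branch 1.2 (add F (~P & (S <-> S))):
        T (P -> ((S & ~S) -> (~S -> T))): β-rule — branch into F P  //  T ((S & ~S) -> (~S -> T)).
          branch 1.2.1 (add F P):
            F (~P & (S <-> S)): β-rule — branch into F ~P  //  F (S <-> S).
              branch 1.2.1.1 (add F ~P):
                × closes — contains both P and ~P.
              branch 1.2.1.2 (add F (S <-> S)):
                F (S <-> S): β-rule — branch into T S, F S  //  F S, T S.
                  branch 1.2.1.2.1 (add T S, F S):
                    × closes — contains both S and ~S.
                  branch 1.2.1.2.2 (add F S, T S):
                    × closes — contains both S and ~S.
          branch 1.2.2 (add T ((S & ~S) -> (~S -> T))):
            F (~P & (S <-> S)): β-rule — branch into F ~P  //  F (S <-> S).
              branch 1.2.2.1 (add F ~P):
                T ((S & ~S) -> (~S -> T)): β-rule — branch into F (S & ~S)  //  T (~S -> T).
                  branch 1.2.2.1.1 (add F (S & ~S)):
                    F (S & ~S): β-rule — branch into F S  //  F ~S.
                      branch 1.2.2.1.1.1 (add F S):
                        ○ open, literals {P=true, R=false, S=false}.
                      branch 1.2.2.1.1.2 (add F ~S):
                        ○ open, literals {P=true, R=false, S=true}.
                  branch 1.2.2.1.2 (add T (~S -> T)):
                    T (~S -> T): β-rule — branch into F ~S  //  T T.
                      branch 1.2.2.1.2.1 (add F ~S):
                        ○ open, literals {P=true, R=false, S=true}.
                      branch 1.2.2.1.2.2 (add T T):
                        ○ open, literals {P=true, R=false, T=true}.
              branch 1.2.2.2 (add F (S <-> S)):
                T ((S & ~S) -> (~S -> T)): β-rule — branch into F (S & ~S)  //  T (~S -> T).
                  branch 1.2.2.2.1 (add F (S & ~S)):
                    F (S <-> S): β-rule — branch into T S, F S  //  F S, T S.
                      branch 1.2.2.2.1.1 (add T S, F S):
                        × closes — contains both S and ~S.
                      branch 1.2.2.2.1.2 (add F S, T S):
                        × closes — contains both S and ~S.
                  branch 1.2.2.2.2 (add T (~S -> T)):
                    F (S <-> S): β-rule — branch into T S, F S  //  F S, T S.
                      branch 1.2.2.2.2.1 (add T S, F S):
                        × closes — contains both S and ~S.
                      branch 1.2.2.2.2.2 (add F S, T S):
                        × closes — contains both S and ~S.
  branch 2 (add F ~R, F (P -> ((S & ~S) -> (~S -> T)))):
    F (P -> ((S & ~S) -> (~S -> T))): α-rule — add T P, F ((S & ~S) -> (~S -> T)).
    F ((S & ~S) -> (~S -> T)): α-rule — add T (S & ~S), F (~S -> T).
    T (S & ~S): α-rule — add T S, T ~S.
    × closes — contains both S and ~S.
9 branches closed, 8 open.
An open branch gives a countermodel: P=true, R=false, S=false (unmentioned atoms arbitrary); the premises hold there but the conclusion fails.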